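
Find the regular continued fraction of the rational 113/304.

[0; 2, 1, 2, 4, 2, 1, 2]

Run the Euclidean algorithm on 113 and 304; the successive quotients are the partial quotients a_0, a_1, ... (each step inverts the fractional part left over by the previous one):
  113 = 0*304 + 113, so a_0 = 0.
  304 = 2*113 + 78, so a_1 = 2.
  113 = 1*78 + 35, so a_2 = 1.
  78 = 2*35 + 8, so a_3 = 2.
  35 = 4*8 + 3, so a_4 = 4.
  8 = 2*3 + 2, so a_5 = 2.
  3 = 1*2 + 1, so a_6 = 1.
  2 = 2*1 + 0, so a_7 = 2.
The remainder reaches 0 after 8 divisions, so the expansion has 8 partial quotients, read off in order.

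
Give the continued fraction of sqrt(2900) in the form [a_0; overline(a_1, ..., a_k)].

[53; overline(1, 5, 1, 2, 1, 5, 1, 106)]

Write x_i = (sqrt(2900) + m_i)/d_i with (m_0, d_0) = (0, 1). a_0 = floor(sqrt(2900)) = 53, since 53^2 = 2809 <= 2900 < 2916 = 54^2.
Iterate m_{i+1} = d_i*a_i - m_i, d_{i+1} = (2900 - m_{i+1}^2)/d_i, a_{i+1} = floor((a_0 + m_{i+1})/d_{i+1}):
  m_1 = 1*53 - 0 = 53, d_1 = (2900 - 53^2)/1 = 91/1 = 91, a_1 = floor((53 + 53)/91) = 1.
  m_2 = 91*1 - 53 = 38, d_2 = (2900 - 38^2)/91 = 1456/91 = 16, a_2 = floor((53 + 38)/16) = 5.
  m_3 = 16*5 - 38 = 42, d_3 = (2900 - 42^2)/16 = 1136/16 = 71, a_3 = floor((53 + 42)/71) = 1.
  m_4 = 71*1 - 42 = 29, d_4 = (2900 - 29^2)/71 = 2059/71 = 29, a_4 = floor((53 + 29)/29) = 2.
  m_5 = 29*2 - 29 = 29, d_5 = (2900 - 29^2)/29 = 2059/29 = 71, a_5 = floor((53 + 29)/71) = 1.
  m_6 = 71*1 - 29 = 42, d_6 = (2900 - 42^2)/71 = 1136/71 = 16, a_6 = floor((53 + 42)/16) = 5.
  m_7 = 16*5 - 42 = 38, d_7 = (2900 - 38^2)/16 = 1456/16 = 91, a_7 = floor((53 + 38)/91) = 1.
  m_8 = 91*1 - 38 = 53, d_8 = (2900 - 53^2)/91 = 91/91 = 1, a_8 = floor((53 + 53)/1) = 106.
  m_9 = 1*106 - 53 = 53, d_9 = (2900 - 53^2)/1 = 91/1 = 91: (m_9, d_9) = (m_1, d_1) = (53, 91), so from here the quotients repeat a_1, ..., a_8; the period length is 8.
Hence the expansion of sqrt(2900) is a_0 = 53 followed by the repeating block 1, 5, 1, 2, 1, 5, 1, 106 (period 8).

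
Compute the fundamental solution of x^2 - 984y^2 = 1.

(x, y) = (88805, 2831)

First expand sqrt(984) as a continued fraction. With x_i = (sqrt(984) + m_i)/d_i and (m_0, d_0) = (0, 1): a_0 = floor(sqrt(984)) = 31, since 31^2 = 961 <= 984 < 1024 = 32^2.
Iterate m_{i+1} = d_i*a_i - m_i, d_{i+1} = (984 - m_{i+1}^2)/d_i, a_{i+1} = floor((a_0 + m_{i+1})/d_{i+1}):
  m_1 = 1*31 - 0 = 31, d_1 = (984 - 31^2)/1 = 23/1 = 23, a_1 = floor((31 + 31)/23) = 2.
  m_2 = 23*2 - 31 = 15, d_2 = (984 - 15^2)/23 = 759/23 = 33, a_2 = floor((31 + 15)/33) = 1.
  m_3 = 33*1 - 15 = 18, d_3 = (984 - 18^2)/33 = 660/33 = 20, a_3 = floor((31 + 18)/20) = 2.
  m_4 = 20*2 - 18 = 22, d_4 = (984 - 22^2)/20 = 500/20 = 25, a_4 = floor((31 + 22)/25) = 2.
  m_5 = 25*2 - 22 = 28, d_5 = (984 - 28^2)/25 = 200/25 = 8, a_5 = floor((31 + 28)/8) = 7.
  m_6 = 8*7 - 28 = 28, d_6 = (984 - 28^2)/8 = 200/8 = 25, a_6 = floor((31 + 28)/25) = 2.
  m_7 = 25*2 - 28 = 22, d_7 = (984 - 22^2)/25 = 500/25 = 20, a_7 = floor((31 + 22)/20) = 2.
  m_8 = 20*2 - 22 = 18, d_8 = (984 - 18^2)/20 = 660/20 = 33, a_8 = floor((31 + 18)/33) = 1.
  m_9 = 33*1 - 18 = 15, d_9 = (984 - 15^2)/33 = 759/33 = 23, a_9 = floor((31 + 15)/23) = 2.
  m_10 = 23*2 - 15 = 31, d_10 = (984 - 31^2)/23 = 23/23 = 1, a_10 = floor((31 + 31)/1) = 62.
  m_11 = 1*62 - 31 = 31, d_11 = (984 - 31^2)/1 = 23/1 = 23: (m_11, d_11) = (m_1, d_1) = (31, 23), so from here the quotients repeat a_1, ..., a_10; the period length is 10.
So sqrt(984) = [31; (2, 1, 2, 2, 7, 2, 2, 1, 2, 62)] with period length k = 10.
k is even, so the fundamental solution of x^2 - 984y^2 = 1 is (p_{k-1}, q_{k-1}) = (p_9, q_9); compute convergents through index 9.
Convergents (p_i = a_i*p_{i-1} + p_{i-2}, q_i = a_i*q_{i-1} + q_{i-2} with p_{-2}=0, p_{-1}=1, q_{-2}=1, q_{-1}=0):
  i=0: a_0=31, p_0 = 31*1 + 0 = 31, q_0 = 31*0 + 1 = 1.
  i=1: a_1=2, p_1 = 2*31 + 1 = 63, q_1 = 2*1 + 0 = 2.
  i=2: a_2=1, p_2 = 1*63 + 31 = 94, q_2 = 1*2 + 1 = 3.
  i=3: a_3=2, p_3 = 2*94 + 63 = 251, q_3 = 2*3 + 2 = 8.
  i=4: a_4=2, p_4 = 2*251 + 94 = 596, q_4 = 2*8 + 3 = 19.
  i=5: a_5=7, p_5 = 7*596 + 251 = 4423, q_5 = 7*19 + 8 = 141.
  i=6: a_6=2, p_6 = 2*4423 + 596 = 9442, q_6 = 2*141 + 19 = 301.
  i=7: a_7=2, p_7 = 2*9442 + 4423 = 23307, q_7 = 2*301 + 141 = 743.
  i=8: a_8=1, p_8 = 1*23307 + 9442 = 32749, q_8 = 1*743 + 301 = 1044.
  i=9: a_9=2, p_9 = 2*32749 + 23307 = 88805, q_9 = 2*1044 + 743 = 2831.
Check: 88805^2 - 984*2831^2 = 7886328025 - 7886328024 = 1, so (x, y) = (88805, 2831) solves the equation, and by the theorem it is the least positive solution.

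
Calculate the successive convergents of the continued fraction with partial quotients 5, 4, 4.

Using the convergent recurrence p_i = a_i*p_{i-1} + p_{i-2}, q_i = a_i*q_{i-1} + q_{i-2} with p_{-2}=0, p_{-1}=1, q_{-2}=1, q_{-1}=0:
  i=0: a_0=5, p_0 = 5*1 + 0 = 5, q_0 = 5*0 + 1 = 1.
  i=1: a_1=4, p_1 = 4*5 + 1 = 21, q_1 = 4*1 + 0 = 4.
  i=2: a_2=4, p_2 = 4*21 + 5 = 89, q_2 = 4*4 + 1 = 17.

5/1, 21/4, 89/17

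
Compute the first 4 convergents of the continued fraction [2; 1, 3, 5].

2/1, 3/1, 11/4, 58/21

Using the convergent recurrence p_i = a_i*p_{i-1} + p_{i-2}, q_i = a_i*q_{i-1} + q_{i-2} with p_{-2}=0, p_{-1}=1, q_{-2}=1, q_{-1}=0:
  i=0: a_0=2, p_0 = 2*1 + 0 = 2, q_0 = 2*0 + 1 = 1.
  i=1: a_1=1, p_1 = 1*2 + 1 = 3, q_1 = 1*1 + 0 = 1.
  i=2: a_2=3, p_2 = 3*3 + 2 = 11, q_2 = 3*1 + 1 = 4.
  i=3: a_3=5, p_3 = 5*11 + 3 = 58, q_3 = 5*4 + 1 = 21.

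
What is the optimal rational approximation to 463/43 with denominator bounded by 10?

97/9

Expand x = 463/43 as a continued fraction with the Euclidean algorithm:
  463 = 10*43 + 33, so a_0 = 10.
  43 = 1*33 + 10, so a_1 = 1.
  33 = 3*10 + 3, so a_2 = 3.
  10 = 3*3 + 1, so a_3 = 3.
  3 = 3*1 + 0, so a_4 = 3.
so x = [10; 1, 3, 3, 3].
Convergents (p_i = a_i*p_{i-1} + p_{i-2}, q_i = a_i*q_{i-1} + q_{i-2} with p_{-2}=0, p_{-1}=1, q_{-2}=1, q_{-1}=0), until the denominator exceeds 10:
  i=0: a_0=10, p_0 = 10*1 + 0 = 10, q_0 = 10*0 + 1 = 1.
  i=1: a_1=1, p_1 = 1*10 + 1 = 11, q_1 = 1*1 + 0 = 1.
  i=2: a_2=3, p_2 = 3*11 + 10 = 43, q_2 = 3*1 + 1 = 4.
  i=3: a_3=3, p_3 = 3*43 + 11 = 140, q_3 = 3*4 + 1 = 13.
q_3 = 13 > 10, so the last convergent with denominator <= 10 is p_2/q_2 = 43/4.
The closest fraction with denominator <= 10 is either p_2/q_2 or the intermediate fraction (k*p_2 + p_1)/(k*q_2 + q_1) with the largest k >= 1 whose denominator stays <= 10; these approach x as k grows, and every other convergent or intermediate fraction in range is farther away.
Largest k: floor((10 - q_1)/q_2) = floor((10 - 1)/4) = 2.
That gives (2*43 + 11)/(2*4 + 1) = 97/9.
Compare the errors: |x - 43/4| = |463*4 - 43*43|/(43*4) = 3/172, and |x - 97/9| = |463*9 - 97*43|/(43*9) = 4/387.
Cross-multiplying, 4*172 = 688 < 1161 = 3*387, so 4/387 is smaller: the intermediate fraction 97/9 is closer to x than 43/4.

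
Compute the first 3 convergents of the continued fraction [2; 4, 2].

2/1, 9/4, 20/9

Using the convergent recurrence p_i = a_i*p_{i-1} + p_{i-2}, q_i = a_i*q_{i-1} + q_{i-2} with p_{-2}=0, p_{-1}=1, q_{-2}=1, q_{-1}=0:
  i=0: a_0=2, p_0 = 2*1 + 0 = 2, q_0 = 2*0 + 1 = 1.
  i=1: a_1=4, p_1 = 4*2 + 1 = 9, q_1 = 4*1 + 0 = 4.
  i=2: a_2=2, p_2 = 2*9 + 2 = 20, q_2 = 2*4 + 1 = 9.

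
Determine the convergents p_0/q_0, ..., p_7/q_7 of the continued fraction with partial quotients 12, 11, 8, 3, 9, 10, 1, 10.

Using the convergent recurrence p_i = a_i*p_{i-1} + p_{i-2}, q_i = a_i*q_{i-1} + q_{i-2} with p_{-2}=0, p_{-1}=1, q_{-2}=1, q_{-1}=0:
  i=0: a_0=12, p_0 = 12*1 + 0 = 12, q_0 = 12*0 + 1 = 1.
  i=1: a_1=11, p_1 = 11*12 + 1 = 133, q_1 = 11*1 + 0 = 11.
  i=2: a_2=8, p_2 = 8*133 + 12 = 1076, q_2 = 8*11 + 1 = 89.
  i=3: a_3=3, p_3 = 3*1076 + 133 = 3361, q_3 = 3*89 + 11 = 278.
  i=4: a_4=9, p_4 = 9*3361 + 1076 = 31325, q_4 = 9*278 + 89 = 2591.
  i=5: a_5=10, p_5 = 10*31325 + 3361 = 316611, q_5 = 10*2591 + 278 = 26188.
  i=6: a_6=1, p_6 = 1*316611 + 31325 = 347936, q_6 = 1*26188 + 2591 = 28779.
  i=7: a_7=10, p_7 = 10*347936 + 316611 = 3795971, q_7 = 10*28779 + 26188 = 313978.

12/1, 133/11, 1076/89, 3361/278, 31325/2591, 316611/26188, 347936/28779, 3795971/313978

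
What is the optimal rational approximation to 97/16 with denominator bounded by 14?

85/14

Expand x = 97/16 as a continued fraction with the Euclidean algorithm:
  97 = 6*16 + 1, so a_0 = 6.
  16 = 16*1 + 0, so a_1 = 16.
so x = [6; 16].
Convergents (p_i = a_i*p_{i-1} + p_{i-2}, q_i = a_i*q_{i-1} + q_{i-2} with p_{-2}=0, p_{-1}=1, q_{-2}=1, q_{-1}=0), until the denominator exceeds 14:
  i=0: a_0=6, p_0 = 6*1 + 0 = 6, q_0 = 6*0 + 1 = 1.
  i=1: a_1=16, p_1 = 16*6 + 1 = 97, q_1 = 16*1 + 0 = 16.
q_1 = 16 > 14, so the last convergent with denominator <= 14 is p_0/q_0 = 6/1.
The closest fraction with denominator <= 14 is either p_0/q_0 or the intermediate fraction (k*p_0 + p_{-1})/(k*q_0 + q_{-1}) with the largest k >= 1 whose denominator stays <= 14; these approach x as k grows, and every other convergent or intermediate fraction in range is farther away.
Largest k: floor((14 - q_{-1})/q_0) = floor((14 - 0)/1) = 14 (using the seeds p_{-1} = 1, q_{-1} = 0).
That gives (14*6 + 1)/(14*1 + 0) = 85/14.
Compare the errors: |x - 6/1| = |97*1 - 6*16|/(16*1) = 1/16, and |x - 85/14| = |97*14 - 85*16|/(16*14) = 2/224.
Cross-multiplying, 2*16 = 32 < 224 = 1*224, so 2/224 is smaller: the intermediate fraction 85/14 is closer to x than 6/1.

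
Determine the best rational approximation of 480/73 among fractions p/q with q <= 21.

125/19

Expand x = 480/73 as a continued fraction with the Euclidean algorithm:
  480 = 6*73 + 42, so a_0 = 6.
  73 = 1*42 + 31, so a_1 = 1.
  42 = 1*31 + 11, so a_2 = 1.
  31 = 2*11 + 9, so a_3 = 2.
  11 = 1*9 + 2, so a_4 = 1.
  9 = 4*2 + 1, so a_5 = 4.
  2 = 2*1 + 0, so a_6 = 2.
so x = [6; 1, 1, 2, 1, 4, 2].
Convergents (p_i = a_i*p_{i-1} + p_{i-2}, q_i = a_i*q_{i-1} + q_{i-2} with p_{-2}=0, p_{-1}=1, q_{-2}=1, q_{-1}=0), until the denominator exceeds 21:
  i=0: a_0=6, p_0 = 6*1 + 0 = 6, q_0 = 6*0 + 1 = 1.
  i=1: a_1=1, p_1 = 1*6 + 1 = 7, q_1 = 1*1 + 0 = 1.
  i=2: a_2=1, p_2 = 1*7 + 6 = 13, q_2 = 1*1 + 1 = 2.
  i=3: a_3=2, p_3 = 2*13 + 7 = 33, q_3 = 2*2 + 1 = 5.
  i=4: a_4=1, p_4 = 1*33 + 13 = 46, q_4 = 1*5 + 2 = 7.
  i=5: a_5=4, p_5 = 4*46 + 33 = 217, q_5 = 4*7 + 5 = 33.
q_5 = 33 > 21, so the last convergent with denominator <= 21 is p_4/q_4 = 46/7.
The closest fraction with denominator <= 21 is either p_4/q_4 or the intermediate fraction (k*p_4 + p_3)/(k*q_4 + q_3) with the largest k >= 1 whose denominator stays <= 21; these approach x as k grows, and every other convergent or intermediate fraction in range is farther away.
Largest k: floor((21 - q_3)/q_4) = floor((21 - 5)/7) = 2.
That gives (2*46 + 33)/(2*7 + 5) = 125/19.
Compare the errors: |x - 46/7| = |480*7 - 46*73|/(73*7) = 2/511, and |x - 125/19| = |480*19 - 125*73|/(73*19) = 5/1387.
Cross-multiplying, 5*511 = 2555 < 2774 = 2*1387, so 5/1387 is smaller: the intermediate fraction 125/19 is closer to x than 46/7.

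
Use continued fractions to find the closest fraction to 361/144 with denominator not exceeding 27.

5/2

Expand x = 361/144 as a continued fraction with the Euclidean algorithm:
  361 = 2*144 + 73, so a_0 = 2.
  144 = 1*73 + 71, so a_1 = 1.
  73 = 1*71 + 2, so a_2 = 1.
  71 = 35*2 + 1, so a_3 = 35.
  2 = 2*1 + 0, so a_4 = 2.
so x = [2; 1, 1, 35, 2].
Convergents (p_i = a_i*p_{i-1} + p_{i-2}, q_i = a_i*q_{i-1} + q_{i-2} with p_{-2}=0, p_{-1}=1, q_{-2}=1, q_{-1}=0), until the denominator exceeds 27:
  i=0: a_0=2, p_0 = 2*1 + 0 = 2, q_0 = 2*0 + 1 = 1.
  i=1: a_1=1, p_1 = 1*2 + 1 = 3, q_1 = 1*1 + 0 = 1.
  i=2: a_2=1, p_2 = 1*3 + 2 = 5, q_2 = 1*1 + 1 = 2.
  i=3: a_3=35, p_3 = 35*5 + 3 = 178, q_3 = 35*2 + 1 = 71.
q_3 = 71 > 27, so the last convergent with denominator <= 27 is p_2/q_2 = 5/2.
The closest fraction with denominator <= 27 is either p_2/q_2 or the intermediate fraction (k*p_2 + p_1)/(k*q_2 + q_1) with the largest k >= 1 whose denominator stays <= 27; these approach x as k grows, and every other convergent or intermediate fraction in range is farther away.
Largest k: floor((27 - q_1)/q_2) = floor((27 - 1)/2) = 13.
That gives (13*5 + 3)/(13*2 + 1) = 68/27.
Compare the errors: |x - 5/2| = |361*2 - 5*144|/(144*2) = 2/288, and |x - 68/27| = |361*27 - 68*144|/(144*27) = 45/3888.
Cross-multiplying, 2*3888 = 7776 < 12960 = 45*288, so 2/288 is smaller: the convergent 5/2 is closer to x than 68/27.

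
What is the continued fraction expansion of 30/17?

Run the Euclidean algorithm on 30 and 17; the successive quotients are the partial quotients a_0, a_1, ... (each step inverts the fractional part left over by the previous one):
  30 = 1*17 + 13, so a_0 = 1.
  17 = 1*13 + 4, so a_1 = 1.
  13 = 3*4 + 1, so a_2 = 3.
  4 = 4*1 + 0, so a_3 = 4.
The remainder reaches 0 after 4 divisions, so the expansion has 4 partial quotients, read off in order.

[1; 1, 3, 4]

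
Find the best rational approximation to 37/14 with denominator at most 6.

Expand x = 37/14 as a continued fraction with the Euclidean algorithm:
  37 = 2*14 + 9, so a_0 = 2.
  14 = 1*9 + 5, so a_1 = 1.
  9 = 1*5 + 4, so a_2 = 1.
  5 = 1*4 + 1, so a_3 = 1.
  4 = 4*1 + 0, so a_4 = 4.
so x = [2; 1, 1, 1, 4].
Convergents (p_i = a_i*p_{i-1} + p_{i-2}, q_i = a_i*q_{i-1} + q_{i-2} with p_{-2}=0, p_{-1}=1, q_{-2}=1, q_{-1}=0), until the denominator exceeds 6:
  i=0: a_0=2, p_0 = 2*1 + 0 = 2, q_0 = 2*0 + 1 = 1.
  i=1: a_1=1, p_1 = 1*2 + 1 = 3, q_1 = 1*1 + 0 = 1.
  i=2: a_2=1, p_2 = 1*3 + 2 = 5, q_2 = 1*1 + 1 = 2.
  i=3: a_3=1, p_3 = 1*5 + 3 = 8, q_3 = 1*2 + 1 = 3.
  i=4: a_4=4, p_4 = 4*8 + 5 = 37, q_4 = 4*3 + 2 = 14.
q_4 = 14 > 6, so the last convergent with denominator <= 6 is p_3/q_3 = 8/3.
The closest fraction with denominator <= 6 is either p_3/q_3 or the intermediate fraction (k*p_3 + p_2)/(k*q_3 + q_2) with the largest k >= 1 whose denominator stays <= 6; these approach x as k grows, and every other convergent or intermediate fraction in range is farther away.
Largest k: floor((6 - q_2)/q_3) = floor((6 - 2)/3) = 1.
That gives (1*8 + 5)/(1*3 + 2) = 13/5.
Compare the errors: |x - 8/3| = |37*3 - 8*14|/(14*3) = 1/42, and |x - 13/5| = |37*5 - 13*14|/(14*5) = 3/70.
Cross-multiplying, 1*70 = 70 < 126 = 3*42, so 1/42 is smaller: the convergent 8/3 is closer to x than 13/5.

8/3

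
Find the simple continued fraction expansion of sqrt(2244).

[47; (2, 1, 2, 3, 2, 2, 2, 3, 2, 1, 2, 94)]

Write x_i = (sqrt(2244) + m_i)/d_i with (m_0, d_0) = (0, 1). a_0 = floor(sqrt(2244)) = 47, since 47^2 = 2209 <= 2244 < 2304 = 48^2.
Iterate m_{i+1} = d_i*a_i - m_i, d_{i+1} = (2244 - m_{i+1}^2)/d_i, a_{i+1} = floor((a_0 + m_{i+1})/d_{i+1}):
  m_1 = 1*47 - 0 = 47, d_1 = (2244 - 47^2)/1 = 35/1 = 35, a_1 = floor((47 + 47)/35) = 2.
  m_2 = 35*2 - 47 = 23, d_2 = (2244 - 23^2)/35 = 1715/35 = 49, a_2 = floor((47 + 23)/49) = 1.
  m_3 = 49*1 - 23 = 26, d_3 = (2244 - 26^2)/49 = 1568/49 = 32, a_3 = floor((47 + 26)/32) = 2.
  m_4 = 32*2 - 26 = 38, d_4 = (2244 - 38^2)/32 = 800/32 = 25, a_4 = floor((47 + 38)/25) = 3.
  m_5 = 25*3 - 38 = 37, d_5 = (2244 - 37^2)/25 = 875/25 = 35, a_5 = floor((47 + 37)/35) = 2.
  m_6 = 35*2 - 37 = 33, d_6 = (2244 - 33^2)/35 = 1155/35 = 33, a_6 = floor((47 + 33)/33) = 2.
  m_7 = 33*2 - 33 = 33, d_7 = (2244 - 33^2)/33 = 1155/33 = 35, a_7 = floor((47 + 33)/35) = 2.
  m_8 = 35*2 - 33 = 37, d_8 = (2244 - 37^2)/35 = 875/35 = 25, a_8 = floor((47 + 37)/25) = 3.
  m_9 = 25*3 - 37 = 38, d_9 = (2244 - 38^2)/25 = 800/25 = 32, a_9 = floor((47 + 38)/32) = 2.
  m_10 = 32*2 - 38 = 26, d_10 = (2244 - 26^2)/32 = 1568/32 = 49, a_10 = floor((47 + 26)/49) = 1.
  m_11 = 49*1 - 26 = 23, d_11 = (2244 - 23^2)/49 = 1715/49 = 35, a_11 = floor((47 + 23)/35) = 2.
  m_12 = 35*2 - 23 = 47, d_12 = (2244 - 47^2)/35 = 35/35 = 1, a_12 = floor((47 + 47)/1) = 94.
  m_13 = 1*94 - 47 = 47, d_13 = (2244 - 47^2)/1 = 35/1 = 35: (m_13, d_13) = (m_1, d_1) = (47, 35), so from here the quotients repeat a_1, ..., a_12; the period length is 12.
Hence the expansion of sqrt(2244) is a_0 = 47 followed by the repeating block 2, 1, 2, 3, 2, 2, 2, 3, 2, 1, 2, 94 (period 12).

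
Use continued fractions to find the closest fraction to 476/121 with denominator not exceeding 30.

Expand x = 476/121 as a continued fraction with the Euclidean algorithm:
  476 = 3*121 + 113, so a_0 = 3.
  121 = 1*113 + 8, so a_1 = 1.
  113 = 14*8 + 1, so a_2 = 14.
  8 = 8*1 + 0, so a_3 = 8.
so x = [3; 1, 14, 8].
Convergents (p_i = a_i*p_{i-1} + p_{i-2}, q_i = a_i*q_{i-1} + q_{i-2} with p_{-2}=0, p_{-1}=1, q_{-2}=1, q_{-1}=0), until the denominator exceeds 30:
  i=0: a_0=3, p_0 = 3*1 + 0 = 3, q_0 = 3*0 + 1 = 1.
  i=1: a_1=1, p_1 = 1*3 + 1 = 4, q_1 = 1*1 + 0 = 1.
  i=2: a_2=14, p_2 = 14*4 + 3 = 59, q_2 = 14*1 + 1 = 15.
  i=3: a_3=8, p_3 = 8*59 + 4 = 476, q_3 = 8*15 + 1 = 121.
q_3 = 121 > 30, so the last convergent with denominator <= 30 is p_2/q_2 = 59/15.
The closest fraction with denominator <= 30 is either p_2/q_2 or the intermediate fraction (k*p_2 + p_1)/(k*q_2 + q_1) with the largest k >= 1 whose denominator stays <= 30; these approach x as k grows, and every other convergent or intermediate fraction in range is farther away.
Largest k: floor((30 - q_1)/q_2) = floor((30 - 1)/15) = 1.
That gives (1*59 + 4)/(1*15 + 1) = 63/16.
Compare the errors: |x - 59/15| = |476*15 - 59*121|/(121*15) = 1/1815, and |x - 63/16| = |476*16 - 63*121|/(121*16) = 7/1936.
Cross-multiplying, 1*1936 = 1936 < 12705 = 7*1815, so 1/1815 is smaller: the convergent 59/15 is closer to x than 63/16.

59/15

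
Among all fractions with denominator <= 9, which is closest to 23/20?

Expand x = 23/20 as a continued fraction with the Euclidean algorithm:
  23 = 1*20 + 3, so a_0 = 1.
  20 = 6*3 + 2, so a_1 = 6.
  3 = 1*2 + 1, so a_2 = 1.
  2 = 2*1 + 0, so a_3 = 2.
so x = [1; 6, 1, 2].
Convergents (p_i = a_i*p_{i-1} + p_{i-2}, q_i = a_i*q_{i-1} + q_{i-2} with p_{-2}=0, p_{-1}=1, q_{-2}=1, q_{-1}=0), until the denominator exceeds 9:
  i=0: a_0=1, p_0 = 1*1 + 0 = 1, q_0 = 1*0 + 1 = 1.
  i=1: a_1=6, p_1 = 6*1 + 1 = 7, q_1 = 6*1 + 0 = 6.
  i=2: a_2=1, p_2 = 1*7 + 1 = 8, q_2 = 1*6 + 1 = 7.
  i=3: a_3=2, p_3 = 2*8 + 7 = 23, q_3 = 2*7 + 6 = 20.
q_3 = 20 > 9, so the last convergent with denominator <= 9 is p_2/q_2 = 8/7.
The closest fraction with denominator <= 9 is either p_2/q_2 or the intermediate fraction (k*p_2 + p_1)/(k*q_2 + q_1) with the largest k >= 1 whose denominator stays <= 9; these approach x as k grows, and every other convergent or intermediate fraction in range is farther away.
Largest k: floor((9 - q_1)/q_2) = floor((9 - 6)/7) = 0.
Since k = 0, no intermediate fraction beyond p_2/q_2 has denominator <= 9, so the convergent 8/7 is the closest (its error is |23*7 - 8*20|/(20*7) = 1/140).

8/7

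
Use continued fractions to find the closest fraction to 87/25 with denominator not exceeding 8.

7/2

Expand x = 87/25 as a continued fraction with the Euclidean algorithm:
  87 = 3*25 + 12, so a_0 = 3.
  25 = 2*12 + 1, so a_1 = 2.
  12 = 12*1 + 0, so a_2 = 12.
so x = [3; 2, 12].
Convergents (p_i = a_i*p_{i-1} + p_{i-2}, q_i = a_i*q_{i-1} + q_{i-2} with p_{-2}=0, p_{-1}=1, q_{-2}=1, q_{-1}=0), until the denominator exceeds 8:
  i=0: a_0=3, p_0 = 3*1 + 0 = 3, q_0 = 3*0 + 1 = 1.
  i=1: a_1=2, p_1 = 2*3 + 1 = 7, q_1 = 2*1 + 0 = 2.
  i=2: a_2=12, p_2 = 12*7 + 3 = 87, q_2 = 12*2 + 1 = 25.
q_2 = 25 > 8, so the last convergent with denominator <= 8 is p_1/q_1 = 7/2.
The closest fraction with denominator <= 8 is either p_1/q_1 or the intermediate fraction (k*p_1 + p_0)/(k*q_1 + q_0) with the largest k >= 1 whose denominator stays <= 8; these approach x as k grows, and every other convergent or intermediate fraction in range is farther away.
Largest k: floor((8 - q_0)/q_1) = floor((8 - 1)/2) = 3.
That gives (3*7 + 3)/(3*2 + 1) = 24/7.
Compare the errors: |x - 7/2| = |87*2 - 7*25|/(25*2) = 1/50, and |x - 24/7| = |87*7 - 24*25|/(25*7) = 9/175.
Cross-multiplying, 1*175 = 175 < 450 = 9*50, so 1/50 is smaller: the convergent 7/2 is closer to x than 24/7.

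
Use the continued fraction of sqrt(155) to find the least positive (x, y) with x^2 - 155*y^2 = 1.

First expand sqrt(155) as a continued fraction. With x_i = (sqrt(155) + m_i)/d_i and (m_0, d_0) = (0, 1): a_0 = floor(sqrt(155)) = 12, since 12^2 = 144 <= 155 < 169 = 13^2.
Iterate m_{i+1} = d_i*a_i - m_i, d_{i+1} = (155 - m_{i+1}^2)/d_i, a_{i+1} = floor((a_0 + m_{i+1})/d_{i+1}):
  m_1 = 1*12 - 0 = 12, d_1 = (155 - 12^2)/1 = 11/1 = 11, a_1 = floor((12 + 12)/11) = 2.
  m_2 = 11*2 - 12 = 10, d_2 = (155 - 10^2)/11 = 55/11 = 5, a_2 = floor((12 + 10)/5) = 4.
  m_3 = 5*4 - 10 = 10, d_3 = (155 - 10^2)/5 = 55/5 = 11, a_3 = floor((12 + 10)/11) = 2.
  m_4 = 11*2 - 10 = 12, d_4 = (155 - 12^2)/11 = 11/11 = 1, a_4 = floor((12 + 12)/1) = 24.
  m_5 = 1*24 - 12 = 12, d_5 = (155 - 12^2)/1 = 11/1 = 11: (m_5, d_5) = (m_1, d_1) = (12, 11), so from here the quotients repeat a_1, ..., a_4; the period length is 4.
So sqrt(155) = [12; (2, 4, 2, 24)] with period length k = 4.
k is even, so the fundamental solution of x^2 - 155y^2 = 1 is (p_{k-1}, q_{k-1}) = (p_3, q_3); compute convergents through index 3.
Convergents (p_i = a_i*p_{i-1} + p_{i-2}, q_i = a_i*q_{i-1} + q_{i-2} with p_{-2}=0, p_{-1}=1, q_{-2}=1, q_{-1}=0):
  i=0: a_0=12, p_0 = 12*1 + 0 = 12, q_0 = 12*0 + 1 = 1.
  i=1: a_1=2, p_1 = 2*12 + 1 = 25, q_1 = 2*1 + 0 = 2.
  i=2: a_2=4, p_2 = 4*25 + 12 = 112, q_2 = 4*2 + 1 = 9.
  i=3: a_3=2, p_3 = 2*112 + 25 = 249, q_3 = 2*9 + 2 = 20.
Check: 249^2 - 155*20^2 = 62001 - 62000 = 1, so (x, y) = (249, 20) solves the equation, and by the theorem it is the least positive solution.

(x, y) = (249, 20)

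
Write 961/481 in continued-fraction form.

Run the Euclidean algorithm on 961 and 481; the successive quotients are the partial quotients a_0, a_1, ... (each step inverts the fractional part left over by the previous one):
  961 = 1*481 + 480, so a_0 = 1.
  481 = 1*480 + 1, so a_1 = 1.
  480 = 480*1 + 0, so a_2 = 480.
The remainder reaches 0 after 3 divisions, so the expansion has 3 partial quotients, read off in order.

[1; 1, 480]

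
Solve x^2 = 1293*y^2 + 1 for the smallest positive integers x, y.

(x, y) = (863, 24)

First expand sqrt(1293) as a continued fraction. With x_i = (sqrt(1293) + m_i)/d_i and (m_0, d_0) = (0, 1): a_0 = floor(sqrt(1293)) = 35, since 35^2 = 1225 <= 1293 < 1296 = 36^2.
Iterate m_{i+1} = d_i*a_i - m_i, d_{i+1} = (1293 - m_{i+1}^2)/d_i, a_{i+1} = floor((a_0 + m_{i+1})/d_{i+1}):
  m_1 = 1*35 - 0 = 35, d_1 = (1293 - 35^2)/1 = 68/1 = 68, a_1 = floor((35 + 35)/68) = 1.
  m_2 = 68*1 - 35 = 33, d_2 = (1293 - 33^2)/68 = 204/68 = 3, a_2 = floor((35 + 33)/3) = 22.
  m_3 = 3*22 - 33 = 33, d_3 = (1293 - 33^2)/3 = 204/3 = 68, a_3 = floor((35 + 33)/68) = 1.
  m_4 = 68*1 - 33 = 35, d_4 = (1293 - 35^2)/68 = 68/68 = 1, a_4 = floor((35 + 35)/1) = 70.
  m_5 = 1*70 - 35 = 35, d_5 = (1293 - 35^2)/1 = 68/1 = 68: (m_5, d_5) = (m_1, d_1) = (35, 68), so from here the quotients repeat a_1, ..., a_4; the period length is 4.
So sqrt(1293) = [35; (1, 22, 1, 70)] with period length k = 4.
k is even, so the fundamental solution of x^2 - 1293y^2 = 1 is (p_{k-1}, q_{k-1}) = (p_3, q_3); compute convergents through index 3.
Convergents (p_i = a_i*p_{i-1} + p_{i-2}, q_i = a_i*q_{i-1} + q_{i-2} with p_{-2}=0, p_{-1}=1, q_{-2}=1, q_{-1}=0):
  i=0: a_0=35, p_0 = 35*1 + 0 = 35, q_0 = 35*0 + 1 = 1.
  i=1: a_1=1, p_1 = 1*35 + 1 = 36, q_1 = 1*1 + 0 = 1.
  i=2: a_2=22, p_2 = 22*36 + 35 = 827, q_2 = 22*1 + 1 = 23.
  i=3: a_3=1, p_3 = 1*827 + 36 = 863, q_3 = 1*23 + 1 = 24.
Check: 863^2 - 1293*24^2 = 744769 - 744768 = 1, so (x, y) = (863, 24) solves the equation, and by the theorem it is the least positive solution.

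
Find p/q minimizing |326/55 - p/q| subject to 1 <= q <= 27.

83/14

Expand x = 326/55 as a continued fraction with the Euclidean algorithm:
  326 = 5*55 + 51, so a_0 = 5.
  55 = 1*51 + 4, so a_1 = 1.
  51 = 12*4 + 3, so a_2 = 12.
  4 = 1*3 + 1, so a_3 = 1.
  3 = 3*1 + 0, so a_4 = 3.
so x = [5; 1, 12, 1, 3].
Convergents (p_i = a_i*p_{i-1} + p_{i-2}, q_i = a_i*q_{i-1} + q_{i-2} with p_{-2}=0, p_{-1}=1, q_{-2}=1, q_{-1}=0), until the denominator exceeds 27:
  i=0: a_0=5, p_0 = 5*1 + 0 = 5, q_0 = 5*0 + 1 = 1.
  i=1: a_1=1, p_1 = 1*5 + 1 = 6, q_1 = 1*1 + 0 = 1.
  i=2: a_2=12, p_2 = 12*6 + 5 = 77, q_2 = 12*1 + 1 = 13.
  i=3: a_3=1, p_3 = 1*77 + 6 = 83, q_3 = 1*13 + 1 = 14.
  i=4: a_4=3, p_4 = 3*83 + 77 = 326, q_4 = 3*14 + 13 = 55.
q_4 = 55 > 27, so the last convergent with denominator <= 27 is p_3/q_3 = 83/14.
The closest fraction with denominator <= 27 is either p_3/q_3 or the intermediate fraction (k*p_3 + p_2)/(k*q_3 + q_2) with the largest k >= 1 whose denominator stays <= 27; these approach x as k grows, and every other convergent or intermediate fraction in range is farther away.
Largest k: floor((27 - q_2)/q_3) = floor((27 - 13)/14) = 1.
That gives (1*83 + 77)/(1*14 + 13) = 160/27.
Compare the errors: |x - 83/14| = |326*14 - 83*55|/(55*14) = 1/770, and |x - 160/27| = |326*27 - 160*55|/(55*27) = 2/1485.
Cross-multiplying, 1*1485 = 1485 < 1540 = 2*770, so 1/770 is smaller: the convergent 83/14 is closer to x than 160/27.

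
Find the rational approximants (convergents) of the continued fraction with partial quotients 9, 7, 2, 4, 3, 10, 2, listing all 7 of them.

9/1, 64/7, 137/15, 612/67, 1973/216, 20342/2227, 42657/4670

Using the convergent recurrence p_i = a_i*p_{i-1} + p_{i-2}, q_i = a_i*q_{i-1} + q_{i-2} with p_{-2}=0, p_{-1}=1, q_{-2}=1, q_{-1}=0:
  i=0: a_0=9, p_0 = 9*1 + 0 = 9, q_0 = 9*0 + 1 = 1.
  i=1: a_1=7, p_1 = 7*9 + 1 = 64, q_1 = 7*1 + 0 = 7.
  i=2: a_2=2, p_2 = 2*64 + 9 = 137, q_2 = 2*7 + 1 = 15.
  i=3: a_3=4, p_3 = 4*137 + 64 = 612, q_3 = 4*15 + 7 = 67.
  i=4: a_4=3, p_4 = 3*612 + 137 = 1973, q_4 = 3*67 + 15 = 216.
  i=5: a_5=10, p_5 = 10*1973 + 612 = 20342, q_5 = 10*216 + 67 = 2227.
  i=6: a_6=2, p_6 = 2*20342 + 1973 = 42657, q_6 = 2*2227 + 216 = 4670.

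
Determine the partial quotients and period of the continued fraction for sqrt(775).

[27; (1, 5, 4, 1, 8, 2, 8, 1, 4, 5, 1, 54)]

Write x_i = (sqrt(775) + m_i)/d_i with (m_0, d_0) = (0, 1). a_0 = floor(sqrt(775)) = 27, since 27^2 = 729 <= 775 < 784 = 28^2.
Iterate m_{i+1} = d_i*a_i - m_i, d_{i+1} = (775 - m_{i+1}^2)/d_i, a_{i+1} = floor((a_0 + m_{i+1})/d_{i+1}):
  m_1 = 1*27 - 0 = 27, d_1 = (775 - 27^2)/1 = 46/1 = 46, a_1 = floor((27 + 27)/46) = 1.
  m_2 = 46*1 - 27 = 19, d_2 = (775 - 19^2)/46 = 414/46 = 9, a_2 = floor((27 + 19)/9) = 5.
  m_3 = 9*5 - 19 = 26, d_3 = (775 - 26^2)/9 = 99/9 = 11, a_3 = floor((27 + 26)/11) = 4.
  m_4 = 11*4 - 26 = 18, d_4 = (775 - 18^2)/11 = 451/11 = 41, a_4 = floor((27 + 18)/41) = 1.
  m_5 = 41*1 - 18 = 23, d_5 = (775 - 23^2)/41 = 246/41 = 6, a_5 = floor((27 + 23)/6) = 8.
  m_6 = 6*8 - 23 = 25, d_6 = (775 - 25^2)/6 = 150/6 = 25, a_6 = floor((27 + 25)/25) = 2.
  m_7 = 25*2 - 25 = 25, d_7 = (775 - 25^2)/25 = 150/25 = 6, a_7 = floor((27 + 25)/6) = 8.
  m_8 = 6*8 - 25 = 23, d_8 = (775 - 23^2)/6 = 246/6 = 41, a_8 = floor((27 + 23)/41) = 1.
  m_9 = 41*1 - 23 = 18, d_9 = (775 - 18^2)/41 = 451/41 = 11, a_9 = floor((27 + 18)/11) = 4.
  m_10 = 11*4 - 18 = 26, d_10 = (775 - 26^2)/11 = 99/11 = 9, a_10 = floor((27 + 26)/9) = 5.
  m_11 = 9*5 - 26 = 19, d_11 = (775 - 19^2)/9 = 414/9 = 46, a_11 = floor((27 + 19)/46) = 1.
  m_12 = 46*1 - 19 = 27, d_12 = (775 - 27^2)/46 = 46/46 = 1, a_12 = floor((27 + 27)/1) = 54.
  m_13 = 1*54 - 27 = 27, d_13 = (775 - 27^2)/1 = 46/1 = 46: (m_13, d_13) = (m_1, d_1) = (27, 46), so from here the quotients repeat a_1, ..., a_12; the period length is 12.
Hence the expansion of sqrt(775) is a_0 = 27 followed by the repeating block 1, 5, 4, 1, 8, 2, 8, 1, 4, 5, 1, 54 (period 12).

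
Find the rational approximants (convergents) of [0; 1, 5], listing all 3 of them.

0/1, 1/1, 5/6

Using the convergent recurrence p_i = a_i*p_{i-1} + p_{i-2}, q_i = a_i*q_{i-1} + q_{i-2} with p_{-2}=0, p_{-1}=1, q_{-2}=1, q_{-1}=0:
  i=0: a_0=0, p_0 = 0*1 + 0 = 0, q_0 = 0*0 + 1 = 1.
  i=1: a_1=1, p_1 = 1*0 + 1 = 1, q_1 = 1*1 + 0 = 1.
  i=2: a_2=5, p_2 = 5*1 + 0 = 5, q_2 = 5*1 + 1 = 6.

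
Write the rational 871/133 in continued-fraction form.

Run the Euclidean algorithm on 871 and 133; the successive quotients are the partial quotients a_0, a_1, ... (each step inverts the fractional part left over by the previous one):
  871 = 6*133 + 73, so a_0 = 6.
  133 = 1*73 + 60, so a_1 = 1.
  73 = 1*60 + 13, so a_2 = 1.
  60 = 4*13 + 8, so a_3 = 4.
  13 = 1*8 + 5, so a_4 = 1.
  8 = 1*5 + 3, so a_5 = 1.
  5 = 1*3 + 2, so a_6 = 1.
  3 = 1*2 + 1, so a_7 = 1.
  2 = 2*1 + 0, so a_8 = 2.
The remainder reaches 0 after 9 divisions, so the expansion has 9 partial quotients, read off in order.

[6; 1, 1, 4, 1, 1, 1, 1, 2]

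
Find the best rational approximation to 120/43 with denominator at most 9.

14/5

Expand x = 120/43 as a continued fraction with the Euclidean algorithm:
  120 = 2*43 + 34, so a_0 = 2.
  43 = 1*34 + 9, so a_1 = 1.
  34 = 3*9 + 7, so a_2 = 3.
  9 = 1*7 + 2, so a_3 = 1.
  7 = 3*2 + 1, so a_4 = 3.
  2 = 2*1 + 0, so a_5 = 2.
so x = [2; 1, 3, 1, 3, 2].
Convergents (p_i = a_i*p_{i-1} + p_{i-2}, q_i = a_i*q_{i-1} + q_{i-2} with p_{-2}=0, p_{-1}=1, q_{-2}=1, q_{-1}=0), until the denominator exceeds 9:
  i=0: a_0=2, p_0 = 2*1 + 0 = 2, q_0 = 2*0 + 1 = 1.
  i=1: a_1=1, p_1 = 1*2 + 1 = 3, q_1 = 1*1 + 0 = 1.
  i=2: a_2=3, p_2 = 3*3 + 2 = 11, q_2 = 3*1 + 1 = 4.
  i=3: a_3=1, p_3 = 1*11 + 3 = 14, q_3 = 1*4 + 1 = 5.
  i=4: a_4=3, p_4 = 3*14 + 11 = 53, q_4 = 3*5 + 4 = 19.
q_4 = 19 > 9, so the last convergent with denominator <= 9 is p_3/q_3 = 14/5.
The closest fraction with denominator <= 9 is either p_3/q_3 or the intermediate fraction (k*p_3 + p_2)/(k*q_3 + q_2) with the largest k >= 1 whose denominator stays <= 9; these approach x as k grows, and every other convergent or intermediate fraction in range is farther away.
Largest k: floor((9 - q_2)/q_3) = floor((9 - 4)/5) = 1.
That gives (1*14 + 11)/(1*5 + 4) = 25/9.
Compare the errors: |x - 14/5| = |120*5 - 14*43|/(43*5) = 2/215, and |x - 25/9| = |120*9 - 25*43|/(43*9) = 5/387.
Cross-multiplying, 2*387 = 774 < 1075 = 5*215, so 2/215 is smaller: the convergent 14/5 is closer to x than 25/9.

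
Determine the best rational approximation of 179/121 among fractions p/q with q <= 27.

37/25

Expand x = 179/121 as a continued fraction with the Euclidean algorithm:
  179 = 1*121 + 58, so a_0 = 1.
  121 = 2*58 + 5, so a_1 = 2.
  58 = 11*5 + 3, so a_2 = 11.
  5 = 1*3 + 2, so a_3 = 1.
  3 = 1*2 + 1, so a_4 = 1.
  2 = 2*1 + 0, so a_5 = 2.
so x = [1; 2, 11, 1, 1, 2].
Convergents (p_i = a_i*p_{i-1} + p_{i-2}, q_i = a_i*q_{i-1} + q_{i-2} with p_{-2}=0, p_{-1}=1, q_{-2}=1, q_{-1}=0), until the denominator exceeds 27:
  i=0: a_0=1, p_0 = 1*1 + 0 = 1, q_0 = 1*0 + 1 = 1.
  i=1: a_1=2, p_1 = 2*1 + 1 = 3, q_1 = 2*1 + 0 = 2.
  i=2: a_2=11, p_2 = 11*3 + 1 = 34, q_2 = 11*2 + 1 = 23.
  i=3: a_3=1, p_3 = 1*34 + 3 = 37, q_3 = 1*23 + 2 = 25.
  i=4: a_4=1, p_4 = 1*37 + 34 = 71, q_4 = 1*25 + 23 = 48.
q_4 = 48 > 27, so the last convergent with denominator <= 27 is p_3/q_3 = 37/25.
The closest fraction with denominator <= 27 is either p_3/q_3 or the intermediate fraction (k*p_3 + p_2)/(k*q_3 + q_2) with the largest k >= 1 whose denominator stays <= 27; these approach x as k grows, and every other convergent or intermediate fraction in range is farther away.
Largest k: floor((27 - q_2)/q_3) = floor((27 - 23)/25) = 0.
Since k = 0, no intermediate fraction beyond p_3/q_3 has denominator <= 27, so the convergent 37/25 is the closest (its error is |179*25 - 37*121|/(121*25) = 2/3025).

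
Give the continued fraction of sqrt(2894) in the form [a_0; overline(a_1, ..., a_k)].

[53; overline(1, 3, 1, 8, 1, 52, 1, 8, 1, 3, 1, 106)]

Write x_i = (sqrt(2894) + m_i)/d_i with (m_0, d_0) = (0, 1). a_0 = floor(sqrt(2894)) = 53, since 53^2 = 2809 <= 2894 < 2916 = 54^2.
Iterate m_{i+1} = d_i*a_i - m_i, d_{i+1} = (2894 - m_{i+1}^2)/d_i, a_{i+1} = floor((a_0 + m_{i+1})/d_{i+1}):
  m_1 = 1*53 - 0 = 53, d_1 = (2894 - 53^2)/1 = 85/1 = 85, a_1 = floor((53 + 53)/85) = 1.
  m_2 = 85*1 - 53 = 32, d_2 = (2894 - 32^2)/85 = 1870/85 = 22, a_2 = floor((53 + 32)/22) = 3.
  m_3 = 22*3 - 32 = 34, d_3 = (2894 - 34^2)/22 = 1738/22 = 79, a_3 = floor((53 + 34)/79) = 1.
  m_4 = 79*1 - 34 = 45, d_4 = (2894 - 45^2)/79 = 869/79 = 11, a_4 = floor((53 + 45)/11) = 8.
  m_5 = 11*8 - 45 = 43, d_5 = (2894 - 43^2)/11 = 1045/11 = 95, a_5 = floor((53 + 43)/95) = 1.
  m_6 = 95*1 - 43 = 52, d_6 = (2894 - 52^2)/95 = 190/95 = 2, a_6 = floor((53 + 52)/2) = 52.
  m_7 = 2*52 - 52 = 52, d_7 = (2894 - 52^2)/2 = 190/2 = 95, a_7 = floor((53 + 52)/95) = 1.
  m_8 = 95*1 - 52 = 43, d_8 = (2894 - 43^2)/95 = 1045/95 = 11, a_8 = floor((53 + 43)/11) = 8.
  m_9 = 11*8 - 43 = 45, d_9 = (2894 - 45^2)/11 = 869/11 = 79, a_9 = floor((53 + 45)/79) = 1.
  m_10 = 79*1 - 45 = 34, d_10 = (2894 - 34^2)/79 = 1738/79 = 22, a_10 = floor((53 + 34)/22) = 3.
  m_11 = 22*3 - 34 = 32, d_11 = (2894 - 32^2)/22 = 1870/22 = 85, a_11 = floor((53 + 32)/85) = 1.
  m_12 = 85*1 - 32 = 53, d_12 = (2894 - 53^2)/85 = 85/85 = 1, a_12 = floor((53 + 53)/1) = 106.
  m_13 = 1*106 - 53 = 53, d_13 = (2894 - 53^2)/1 = 85/1 = 85: (m_13, d_13) = (m_1, d_1) = (53, 85), so from here the quotients repeat a_1, ..., a_12; the period length is 12.
Hence the expansion of sqrt(2894) is a_0 = 53 followed by the repeating block 1, 3, 1, 8, 1, 52, 1, 8, 1, 3, 1, 106 (period 12).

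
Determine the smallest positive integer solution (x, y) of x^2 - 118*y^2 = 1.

(x, y) = (306917, 28254)

First expand sqrt(118) as a continued fraction. With x_i = (sqrt(118) + m_i)/d_i and (m_0, d_0) = (0, 1): a_0 = floor(sqrt(118)) = 10, since 10^2 = 100 <= 118 < 121 = 11^2.
Iterate m_{i+1} = d_i*a_i - m_i, d_{i+1} = (118 - m_{i+1}^2)/d_i, a_{i+1} = floor((a_0 + m_{i+1})/d_{i+1}):
  m_1 = 1*10 - 0 = 10, d_1 = (118 - 10^2)/1 = 18/1 = 18, a_1 = floor((10 + 10)/18) = 1.
  m_2 = 18*1 - 10 = 8, d_2 = (118 - 8^2)/18 = 54/18 = 3, a_2 = floor((10 + 8)/3) = 6.
  m_3 = 3*6 - 8 = 10, d_3 = (118 - 10^2)/3 = 18/3 = 6, a_3 = floor((10 + 10)/6) = 3.
  m_4 = 6*3 - 10 = 8, d_4 = (118 - 8^2)/6 = 54/6 = 9, a_4 = floor((10 + 8)/9) = 2.
  m_5 = 9*2 - 8 = 10, d_5 = (118 - 10^2)/9 = 18/9 = 2, a_5 = floor((10 + 10)/2) = 10.
  m_6 = 2*10 - 10 = 10, d_6 = (118 - 10^2)/2 = 18/2 = 9, a_6 = floor((10 + 10)/9) = 2.
  m_7 = 9*2 - 10 = 8, d_7 = (118 - 8^2)/9 = 54/9 = 6, a_7 = floor((10 + 8)/6) = 3.
  m_8 = 6*3 - 8 = 10, d_8 = (118 - 10^2)/6 = 18/6 = 3, a_8 = floor((10 + 10)/3) = 6.
  m_9 = 3*6 - 10 = 8, d_9 = (118 - 8^2)/3 = 54/3 = 18, a_9 = floor((10 + 8)/18) = 1.
  m_10 = 18*1 - 8 = 10, d_10 = (118 - 10^2)/18 = 18/18 = 1, a_10 = floor((10 + 10)/1) = 20.
  m_11 = 1*20 - 10 = 10, d_11 = (118 - 10^2)/1 = 18/1 = 18: (m_11, d_11) = (m_1, d_1) = (10, 18), so from here the quotients repeat a_1, ..., a_10; the period length is 10.
So sqrt(118) = [10; (1, 6, 3, 2, 10, 2, 3, 6, 1, 20)] with period length k = 10.
k is even, so the fundamental solution of x^2 - 118y^2 = 1 is (p_{k-1}, q_{k-1}) = (p_9, q_9); compute convergents through index 9.
Convergents (p_i = a_i*p_{i-1} + p_{i-2}, q_i = a_i*q_{i-1} + q_{i-2} with p_{-2}=0, p_{-1}=1, q_{-2}=1, q_{-1}=0):
  i=0: a_0=10, p_0 = 10*1 + 0 = 10, q_0 = 10*0 + 1 = 1.
  i=1: a_1=1, p_1 = 1*10 + 1 = 11, q_1 = 1*1 + 0 = 1.
  i=2: a_2=6, p_2 = 6*11 + 10 = 76, q_2 = 6*1 + 1 = 7.
  i=3: a_3=3, p_3 = 3*76 + 11 = 239, q_3 = 3*7 + 1 = 22.
  i=4: a_4=2, p_4 = 2*239 + 76 = 554, q_4 = 2*22 + 7 = 51.
  i=5: a_5=10, p_5 = 10*554 + 239 = 5779, q_5 = 10*51 + 22 = 532.
  i=6: a_6=2, p_6 = 2*5779 + 554 = 12112, q_6 = 2*532 + 51 = 1115.
  i=7: a_7=3, p_7 = 3*12112 + 5779 = 42115, q_7 = 3*1115 + 532 = 3877.
  i=8: a_8=6, p_8 = 6*42115 + 12112 = 264802, q_8 = 6*3877 + 1115 = 24377.
  i=9: a_9=1, p_9 = 1*264802 + 42115 = 306917, q_9 = 1*24377 + 3877 = 28254.
Check: 306917^2 - 118*28254^2 = 94198044889 - 94198044888 = 1, so (x, y) = (306917, 28254) solves the equation, and by the theorem it is the least positive solution.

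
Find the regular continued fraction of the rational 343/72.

Run the Euclidean algorithm on 343 and 72; the successive quotients are the partial quotients a_0, a_1, ... (each step inverts the fractional part left over by the previous one):
  343 = 4*72 + 55, so a_0 = 4.
  72 = 1*55 + 17, so a_1 = 1.
  55 = 3*17 + 4, so a_2 = 3.
  17 = 4*4 + 1, so a_3 = 4.
  4 = 4*1 + 0, so a_4 = 4.
The remainder reaches 0 after 5 divisions, so the expansion has 5 partial quotients, read off in order.

[4; 1, 3, 4, 4]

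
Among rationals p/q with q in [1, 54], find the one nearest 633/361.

93/53

Expand x = 633/361 as a continued fraction with the Euclidean algorithm:
  633 = 1*361 + 272, so a_0 = 1.
  361 = 1*272 + 89, so a_1 = 1.
  272 = 3*89 + 5, so a_2 = 3.
  89 = 17*5 + 4, so a_3 = 17.
  5 = 1*4 + 1, so a_4 = 1.
  4 = 4*1 + 0, so a_5 = 4.
so x = [1; 1, 3, 17, 1, 4].
Convergents (p_i = a_i*p_{i-1} + p_{i-2}, q_i = a_i*q_{i-1} + q_{i-2} with p_{-2}=0, p_{-1}=1, q_{-2}=1, q_{-1}=0), until the denominator exceeds 54:
  i=0: a_0=1, p_0 = 1*1 + 0 = 1, q_0 = 1*0 + 1 = 1.
  i=1: a_1=1, p_1 = 1*1 + 1 = 2, q_1 = 1*1 + 0 = 1.
  i=2: a_2=3, p_2 = 3*2 + 1 = 7, q_2 = 3*1 + 1 = 4.
  i=3: a_3=17, p_3 = 17*7 + 2 = 121, q_3 = 17*4 + 1 = 69.
q_3 = 69 > 54, so the last convergent with denominator <= 54 is p_2/q_2 = 7/4.
The closest fraction with denominator <= 54 is either p_2/q_2 or the intermediate fraction (k*p_2 + p_1)/(k*q_2 + q_1) with the largest k >= 1 whose denominator stays <= 54; these approach x as k grows, and every other convergent or intermediate fraction in range is farther away.
Largest k: floor((54 - q_1)/q_2) = floor((54 - 1)/4) = 13.
That gives (13*7 + 2)/(13*4 + 1) = 93/53.
Compare the errors: |x - 7/4| = |633*4 - 7*361|/(361*4) = 5/1444, and |x - 93/53| = |633*53 - 93*361|/(361*53) = 24/19133.
Cross-multiplying, 24*1444 = 34656 < 95665 = 5*19133, so 24/19133 is smaller: the intermediate fraction 93/53 is closer to x than 7/4.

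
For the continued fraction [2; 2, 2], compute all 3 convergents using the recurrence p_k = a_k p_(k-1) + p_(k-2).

2/1, 5/2, 12/5

Using the convergent recurrence p_i = a_i*p_{i-1} + p_{i-2}, q_i = a_i*q_{i-1} + q_{i-2} with p_{-2}=0, p_{-1}=1, q_{-2}=1, q_{-1}=0:
  i=0: a_0=2, p_0 = 2*1 + 0 = 2, q_0 = 2*0 + 1 = 1.
  i=1: a_1=2, p_1 = 2*2 + 1 = 5, q_1 = 2*1 + 0 = 2.
  i=2: a_2=2, p_2 = 2*5 + 2 = 12, q_2 = 2*2 + 1 = 5.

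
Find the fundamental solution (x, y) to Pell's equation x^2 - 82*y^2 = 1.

(x, y) = (163, 18)

First expand sqrt(82) as a continued fraction. With x_i = (sqrt(82) + m_i)/d_i and (m_0, d_0) = (0, 1): a_0 = floor(sqrt(82)) = 9, since 9^2 = 81 <= 82 < 100 = 10^2.
Iterate m_{i+1} = d_i*a_i - m_i, d_{i+1} = (82 - m_{i+1}^2)/d_i, a_{i+1} = floor((a_0 + m_{i+1})/d_{i+1}):
  m_1 = 1*9 - 0 = 9, d_1 = (82 - 9^2)/1 = 1/1 = 1, a_1 = floor((9 + 9)/1) = 18.
  m_2 = 1*18 - 9 = 9, d_2 = (82 - 9^2)/1 = 1/1 = 1: (m_2, d_2) = (m_1, d_1) = (9, 1), so from here the quotient a_1 repeats; the period length is 1.
So sqrt(82) = [9; (18)] with period length k = 1.
k is odd, so (p_{k-1}, q_{k-1}) only solves x^2 - 82y^2 = -1 and the fundamental solution of x^2 - 82y^2 = 1 is (p_{2k-1}, q_{2k-1}) = (p_1, q_1); compute convergents through index 1, running through the period twice.
Convergents (p_i = a_i*p_{i-1} + p_{i-2}, q_i = a_i*q_{i-1} + q_{i-2} with p_{-2}=0, p_{-1}=1, q_{-2}=1, q_{-1}=0):
  i=0: a_0=9, p_0 = 9*1 + 0 = 9, q_0 = 9*0 + 1 = 1.
  i=1: a_1=18, p_1 = 18*9 + 1 = 163, q_1 = 18*1 + 0 = 18.
Indeed p_0^2 - 82*q_0^2 = 81 - 82 = -1, not +1.
Check: 163^2 - 82*18^2 = 26569 - 26568 = 1, so (x, y) = (163, 18) solves the equation, and by the theorem it is the least positive solution.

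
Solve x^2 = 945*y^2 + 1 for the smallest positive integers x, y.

(x, y) = (275561, 8964)

First expand sqrt(945) as a continued fraction. With x_i = (sqrt(945) + m_i)/d_i and (m_0, d_0) = (0, 1): a_0 = floor(sqrt(945)) = 30, since 30^2 = 900 <= 945 < 961 = 31^2.
Iterate m_{i+1} = d_i*a_i - m_i, d_{i+1} = (945 - m_{i+1}^2)/d_i, a_{i+1} = floor((a_0 + m_{i+1})/d_{i+1}):
  m_1 = 1*30 - 0 = 30, d_1 = (945 - 30^2)/1 = 45/1 = 45, a_1 = floor((30 + 30)/45) = 1.
  m_2 = 45*1 - 30 = 15, d_2 = (945 - 15^2)/45 = 720/45 = 16, a_2 = floor((30 + 15)/16) = 2.
  m_3 = 16*2 - 15 = 17, d_3 = (945 - 17^2)/16 = 656/16 = 41, a_3 = floor((30 + 17)/41) = 1.
  m_4 = 41*1 - 17 = 24, d_4 = (945 - 24^2)/41 = 369/41 = 9, a_4 = floor((30 + 24)/9) = 6.
  m_5 = 9*6 - 24 = 30, d_5 = (945 - 30^2)/9 = 45/9 = 5, a_5 = floor((30 + 30)/5) = 12.
  m_6 = 5*12 - 30 = 30, d_6 = (945 - 30^2)/5 = 45/5 = 9, a_6 = floor((30 + 30)/9) = 6.
  m_7 = 9*6 - 30 = 24, d_7 = (945 - 24^2)/9 = 369/9 = 41, a_7 = floor((30 + 24)/41) = 1.
  m_8 = 41*1 - 24 = 17, d_8 = (945 - 17^2)/41 = 656/41 = 16, a_8 = floor((30 + 17)/16) = 2.
  m_9 = 16*2 - 17 = 15, d_9 = (945 - 15^2)/16 = 720/16 = 45, a_9 = floor((30 + 15)/45) = 1.
  m_10 = 45*1 - 15 = 30, d_10 = (945 - 30^2)/45 = 45/45 = 1, a_10 = floor((30 + 30)/1) = 60.
  m_11 = 1*60 - 30 = 30, d_11 = (945 - 30^2)/1 = 45/1 = 45: (m_11, d_11) = (m_1, d_1) = (30, 45), so from here the quotients repeat a_1, ..., a_10; the period length is 10.
So sqrt(945) = [30; (1, 2, 1, 6, 12, 6, 1, 2, 1, 60)] with period length k = 10.
k is even, so the fundamental solution of x^2 - 945y^2 = 1 is (p_{k-1}, q_{k-1}) = (p_9, q_9); compute convergents through index 9.
Convergents (p_i = a_i*p_{i-1} + p_{i-2}, q_i = a_i*q_{i-1} + q_{i-2} with p_{-2}=0, p_{-1}=1, q_{-2}=1, q_{-1}=0):
  i=0: a_0=30, p_0 = 30*1 + 0 = 30, q_0 = 30*0 + 1 = 1.
  i=1: a_1=1, p_1 = 1*30 + 1 = 31, q_1 = 1*1 + 0 = 1.
  i=2: a_2=2, p_2 = 2*31 + 30 = 92, q_2 = 2*1 + 1 = 3.
  i=3: a_3=1, p_3 = 1*92 + 31 = 123, q_3 = 1*3 + 1 = 4.
  i=4: a_4=6, p_4 = 6*123 + 92 = 830, q_4 = 6*4 + 3 = 27.
  i=5: a_5=12, p_5 = 12*830 + 123 = 10083, q_5 = 12*27 + 4 = 328.
  i=6: a_6=6, p_6 = 6*10083 + 830 = 61328, q_6 = 6*328 + 27 = 1995.
  i=7: a_7=1, p_7 = 1*61328 + 10083 = 71411, q_7 = 1*1995 + 328 = 2323.
  i=8: a_8=2, p_8 = 2*71411 + 61328 = 204150, q_8 = 2*2323 + 1995 = 6641.
  i=9: a_9=1, p_9 = 1*204150 + 71411 = 275561, q_9 = 1*6641 + 2323 = 8964.
Check: 275561^2 - 945*8964^2 = 75933864721 - 75933864720 = 1, so (x, y) = (275561, 8964) solves the equation, and by the theorem it is the least positive solution.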